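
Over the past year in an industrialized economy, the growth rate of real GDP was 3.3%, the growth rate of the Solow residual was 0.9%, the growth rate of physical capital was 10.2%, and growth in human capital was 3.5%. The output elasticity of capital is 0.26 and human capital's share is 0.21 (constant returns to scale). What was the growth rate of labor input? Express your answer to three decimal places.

Labor's share = 1 − 0.26 − 0.21 = 0.53.
gY = gA + 0.26×10.2 + 0.21×3.5 + 0.53×g.
0.53×g = 3.3 − 0.9 − 3.387 = -0.987.
g = -0.987 / 0.53 = -1.86226%.

-1.862%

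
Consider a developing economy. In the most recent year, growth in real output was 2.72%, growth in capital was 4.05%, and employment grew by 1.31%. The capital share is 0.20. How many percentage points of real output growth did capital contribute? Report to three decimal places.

Contribution = share × growth = 0.2 × 4.05 = 0.81 pp.

0.810 percentage points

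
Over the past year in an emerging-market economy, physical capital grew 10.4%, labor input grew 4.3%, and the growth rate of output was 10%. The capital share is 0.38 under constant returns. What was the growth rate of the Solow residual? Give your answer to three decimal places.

3.382%

Labor's share = 1 − 0.38 = 0.62.
Physical capital: 0.38 × 10.4 = 3.952 pp.
Labor input: 0.62 × 4.3 = 2.666 pp.
TFP growth = 10 − 6.618 = 3.382%.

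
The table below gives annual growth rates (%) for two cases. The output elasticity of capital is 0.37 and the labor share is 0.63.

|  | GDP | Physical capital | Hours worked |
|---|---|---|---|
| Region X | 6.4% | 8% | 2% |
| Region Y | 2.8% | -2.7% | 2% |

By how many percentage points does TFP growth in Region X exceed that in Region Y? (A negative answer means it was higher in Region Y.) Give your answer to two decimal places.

Labor's share = 1 − 0.37 = 0.63.
Region X: TFP = 6.4 − 2.96 − 1.26 = 2.18%.
Region Y: TFP = 2.8 + 0.999 − 1.26 = 2.539%.
Difference = 2.18 − (2.539) = -0.359 pp.

-0.36 percentage points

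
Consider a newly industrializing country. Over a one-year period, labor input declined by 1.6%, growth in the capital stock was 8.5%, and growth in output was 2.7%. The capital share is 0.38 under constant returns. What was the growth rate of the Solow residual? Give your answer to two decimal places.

The Solow residual grew 0.46%.

Labor's share = 1 − 0.38 = 0.62.
The capital stock: 0.38 × 8.5 = 3.23 pp.
Labor input: 0.62 × (-1.6) = -0.992 pp.
TFP growth = 2.7 − 2.238 = 0.462%.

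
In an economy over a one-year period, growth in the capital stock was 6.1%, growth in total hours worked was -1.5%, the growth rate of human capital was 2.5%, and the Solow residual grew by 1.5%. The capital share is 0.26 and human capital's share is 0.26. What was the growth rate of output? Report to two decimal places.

Labor's share = 1 − 0.26 − 0.26 = 0.48.
The capital stock: 0.26 × 6.1 = 1.586 pp.
Human capital: 0.26 × 2.5 = 0.65 pp.
Total hours worked: 0.48 × (-1.5) = -0.72 pp.
Output growth = 1.5 + 1.516 = 3.016%.

Output grew 3.02%.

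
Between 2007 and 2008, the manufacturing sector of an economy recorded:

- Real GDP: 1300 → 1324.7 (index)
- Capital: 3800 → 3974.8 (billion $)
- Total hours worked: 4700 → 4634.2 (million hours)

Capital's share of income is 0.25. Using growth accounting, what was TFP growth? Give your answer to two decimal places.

1.80%

Real GDP growth = (1324.7 − 1300) / 1300 = 1.9%.
Capital growth = (3974.8 − 3800) / 3800 = 4.6%.
Total hours worked growth = (4634.2 − 4700) / 4700 = -1.4%.
Labor's share = 1 − 0.25 = 0.75.
Capital: 0.25 × 4.6 = 1.15 pp.
Total hours worked: 0.75 × (-1.4) = -1.05 pp.
TFP growth = 1.9 − 0.1 = 1.8%.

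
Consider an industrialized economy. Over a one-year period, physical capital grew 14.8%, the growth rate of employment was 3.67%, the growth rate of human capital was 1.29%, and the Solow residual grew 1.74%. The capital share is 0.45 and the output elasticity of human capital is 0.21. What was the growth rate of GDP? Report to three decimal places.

GDP grew 9.919%.

Labor's share = 1 − 0.45 − 0.21 = 0.34.
Physical capital: 0.45 × 14.8 = 6.66 pp.
Human capital: 0.21 × 1.29 = 0.2709 pp.
Employment: 0.34 × 3.67 = 1.2478 pp.
Output growth = 1.74 + 8.1787 = 9.9187%.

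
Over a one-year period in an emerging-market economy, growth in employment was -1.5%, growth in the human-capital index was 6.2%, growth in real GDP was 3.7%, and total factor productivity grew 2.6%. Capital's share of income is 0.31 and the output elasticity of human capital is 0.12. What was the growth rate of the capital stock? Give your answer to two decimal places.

Labor's share = 1 − 0.31 − 0.12 = 0.57.
gY = gA + 0.12×6.2 + 0.57×(-1.5) + 0.31×g.
0.31×g = 3.7 − 2.6 + 0.111 = 1.211.
g = 1.211 / 0.31 = 3.9065%.

The capital stock growth was 3.91%.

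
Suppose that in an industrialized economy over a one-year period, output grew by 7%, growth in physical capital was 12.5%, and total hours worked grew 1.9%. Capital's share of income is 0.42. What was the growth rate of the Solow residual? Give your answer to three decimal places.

Labor's share = 1 − 0.42 = 0.58.
Physical capital: 0.42 × 12.5 = 5.25 pp.
Total hours worked: 0.58 × 1.9 = 1.102 pp.
TFP growth = 7 − 6.352 = 0.648%.

The Solow residual growth was 0.648%.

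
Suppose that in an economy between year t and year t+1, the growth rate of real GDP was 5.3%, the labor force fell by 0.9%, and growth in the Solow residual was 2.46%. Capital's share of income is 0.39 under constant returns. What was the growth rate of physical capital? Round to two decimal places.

Labor's share = 1 − 0.39 = 0.61.
gY = gA + 0.61×(-0.9) + 0.39×g.
0.39×g = 5.3 − 2.46 + 0.549 = 3.389.
g = 3.389 / 0.39 = 8.6897%.

Physical capital growth was 8.69%.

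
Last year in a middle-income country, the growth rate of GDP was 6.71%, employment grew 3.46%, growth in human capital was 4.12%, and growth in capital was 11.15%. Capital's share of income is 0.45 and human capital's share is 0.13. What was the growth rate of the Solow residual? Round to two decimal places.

-0.30%

Labor's share = 1 − 0.45 − 0.13 = 0.42.
Capital: 0.45 × 11.15 = 5.0175 pp.
Human capital: 0.13 × 4.12 = 0.5356 pp.
Employment: 0.42 × 3.46 = 1.4532 pp.
TFP growth = 6.71 − 7.0063 = -0.2963%.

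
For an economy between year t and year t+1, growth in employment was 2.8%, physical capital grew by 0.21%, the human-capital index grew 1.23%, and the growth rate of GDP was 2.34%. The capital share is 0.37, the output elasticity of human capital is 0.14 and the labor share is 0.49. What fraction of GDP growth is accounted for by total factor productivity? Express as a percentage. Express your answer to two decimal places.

Total factor productivity accounted for 30.69% of growth.

Labor's share = 1 − 0.37 − 0.14 = 0.49.
Physical capital: 0.37 × 0.21 = 0.0777 pp.
The human-capital index: 0.14 × 1.23 = 0.1722 pp.
Employment: 0.49 × 2.8 = 1.372 pp.
TFP growth = 2.34 − 1.6219 = 0.7181%.
TFP share of growth = 0.7181 / 2.34 × 100 = 30.688%.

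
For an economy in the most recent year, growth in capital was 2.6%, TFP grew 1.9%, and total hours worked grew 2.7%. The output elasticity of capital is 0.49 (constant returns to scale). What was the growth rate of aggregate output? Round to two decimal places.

Aggregate output growth was 4.55%.

Labor's share = 1 − 0.49 = 0.51.
Capital: 0.49 × 2.6 = 1.274 pp.
Total hours worked: 0.51 × 2.7 = 1.377 pp.
Output growth = 1.9 + 2.651 = 4.551%.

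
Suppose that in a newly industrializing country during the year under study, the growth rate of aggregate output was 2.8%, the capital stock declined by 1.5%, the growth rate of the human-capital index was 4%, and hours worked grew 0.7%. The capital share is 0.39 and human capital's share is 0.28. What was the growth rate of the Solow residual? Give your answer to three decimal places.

2.034%

Labor's share = 1 − 0.39 − 0.28 = 0.33.
The capital stock: 0.39 × (-1.5) = -0.585 pp.
The human-capital index: 0.28 × 4 = 1.12 pp.
Hours worked: 0.33 × 0.7 = 0.231 pp.
TFP growth = 2.8 − 0.766 = 2.034%.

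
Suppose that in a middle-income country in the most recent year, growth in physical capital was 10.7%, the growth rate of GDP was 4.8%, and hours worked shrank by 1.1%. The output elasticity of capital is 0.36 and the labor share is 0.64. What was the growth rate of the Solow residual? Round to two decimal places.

Labor's share = 1 − 0.36 = 0.64.
Physical capital: 0.36 × 10.7 = 3.852 pp.
Hours worked: 0.64 × (-1.1) = -0.704 pp.
TFP growth = 4.8 − 3.148 = 1.652%.

1.65%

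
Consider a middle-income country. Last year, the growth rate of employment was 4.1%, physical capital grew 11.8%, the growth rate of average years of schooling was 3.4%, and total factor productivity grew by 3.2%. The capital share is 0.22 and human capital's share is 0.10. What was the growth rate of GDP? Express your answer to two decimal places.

8.92%

Labor's share = 1 − 0.22 − 0.1 = 0.68.
Physical capital: 0.22 × 11.8 = 2.596 pp.
Average years of schooling: 0.1 × 3.4 = 0.34 pp.
Employment: 0.68 × 4.1 = 2.788 pp.
Output growth = 3.2 + 5.724 = 8.924%.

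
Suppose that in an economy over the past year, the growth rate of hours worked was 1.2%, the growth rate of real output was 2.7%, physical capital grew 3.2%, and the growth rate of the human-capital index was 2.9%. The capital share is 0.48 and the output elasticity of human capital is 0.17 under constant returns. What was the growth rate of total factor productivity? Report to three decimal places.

Labor's share = 1 − 0.48 − 0.17 = 0.35.
Physical capital: 0.48 × 3.2 = 1.536 pp.
The human-capital index: 0.17 × 2.9 = 0.493 pp.
Hours worked: 0.35 × 1.2 = 0.42 pp.
TFP growth = 2.7 − 2.449 = 0.251%.

0.251%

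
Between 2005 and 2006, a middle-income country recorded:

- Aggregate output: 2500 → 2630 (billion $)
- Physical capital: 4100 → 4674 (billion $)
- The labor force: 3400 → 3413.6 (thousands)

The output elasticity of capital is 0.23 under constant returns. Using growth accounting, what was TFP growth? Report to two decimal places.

Aggregate output growth = (2630 − 2500) / 2500 = 5.2%.
Physical capital growth = (4674 − 4100) / 4100 = 14%.
The labor force growth = (3413.6 − 3400) / 3400 = 0.4%.
Labor's share = 1 − 0.23 = 0.77.
Physical capital: 0.23 × 14 = 3.22 pp.
The labor force: 0.77 × 0.4 = 0.308 pp.
TFP growth = 5.2 − 3.528 = 1.672%.

1.67%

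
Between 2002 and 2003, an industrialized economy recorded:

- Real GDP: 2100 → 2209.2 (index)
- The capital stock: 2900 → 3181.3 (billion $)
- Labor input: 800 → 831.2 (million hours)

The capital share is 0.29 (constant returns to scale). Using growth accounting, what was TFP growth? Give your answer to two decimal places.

Real GDP growth = (2209.2 − 2100) / 2100 = 5.2%.
The capital stock growth = (3181.3 − 2900) / 2900 = 9.7%.
Labor input growth = (831.2 − 800) / 800 = 3.9%.
Labor's share = 1 − 0.29 = 0.71.
The capital stock: 0.29 × 9.7 = 2.813 pp.
Labor input: 0.71 × 3.9 = 2.769 pp.
TFP growth = 5.2 − 5.582 = -0.382%.

-0.38%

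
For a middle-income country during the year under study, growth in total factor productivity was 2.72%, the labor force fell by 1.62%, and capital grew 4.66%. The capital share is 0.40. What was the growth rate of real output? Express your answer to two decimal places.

Labor's share = 1 − 0.4 = 0.6.
Capital: 0.4 × 4.66 = 1.864 pp.
The labor force: 0.6 × (-1.62) = -0.972 pp.
Output growth = 2.72 + 0.892 = 3.612%.

3.61%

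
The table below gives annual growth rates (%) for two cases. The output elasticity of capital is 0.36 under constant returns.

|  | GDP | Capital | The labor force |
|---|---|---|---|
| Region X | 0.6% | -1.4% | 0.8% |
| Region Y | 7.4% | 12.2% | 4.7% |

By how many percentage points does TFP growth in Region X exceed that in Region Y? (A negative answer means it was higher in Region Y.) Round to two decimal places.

Labor's share = 1 − 0.36 = 0.64.
Region X: TFP = 0.6 + 0.504 − 0.512 = 0.592%.
Region Y: TFP = 7.4 − 4.392 − 3.008 = 0%.
Difference = 0.592 − (0) = 0.592 pp.

0.59 percentage points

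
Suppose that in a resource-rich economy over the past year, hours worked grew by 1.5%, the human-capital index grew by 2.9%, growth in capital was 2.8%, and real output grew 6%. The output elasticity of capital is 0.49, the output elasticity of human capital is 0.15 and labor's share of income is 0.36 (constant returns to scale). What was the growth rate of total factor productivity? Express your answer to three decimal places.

Labor's share = 1 − 0.49 − 0.15 = 0.36.
Capital: 0.49 × 2.8 = 1.372 pp.
The human-capital index: 0.15 × 2.9 = 0.435 pp.
Hours worked: 0.36 × 1.5 = 0.54 pp.
TFP growth = 6 − 2.347 = 3.653%.

Total factor productivity growth was 3.653%.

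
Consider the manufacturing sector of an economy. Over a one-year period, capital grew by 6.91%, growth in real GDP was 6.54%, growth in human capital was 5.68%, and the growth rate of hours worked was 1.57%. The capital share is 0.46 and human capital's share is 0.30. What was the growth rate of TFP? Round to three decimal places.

Labor's share = 1 − 0.46 − 0.3 = 0.24.
Capital: 0.46 × 6.91 = 3.1786 pp.
Human capital: 0.3 × 5.68 = 1.704 pp.
Hours worked: 0.24 × 1.57 = 0.3768 pp.
TFP growth = 6.54 − 5.2594 = 1.2806%.

1.281%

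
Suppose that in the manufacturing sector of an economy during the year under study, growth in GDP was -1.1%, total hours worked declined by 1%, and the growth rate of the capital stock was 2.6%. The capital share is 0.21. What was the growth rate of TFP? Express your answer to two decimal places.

Labor's share = 1 − 0.21 = 0.79.
The capital stock: 0.21 × 2.6 = 0.546 pp.
Total hours worked: 0.79 × (-1) = -0.79 pp.
TFP growth = -1.1 + 0.244 = -0.856%.

-0.86%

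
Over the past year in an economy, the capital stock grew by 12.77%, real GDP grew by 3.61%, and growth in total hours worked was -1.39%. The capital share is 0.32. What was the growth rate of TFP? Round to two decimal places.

0.47%

Labor's share = 1 − 0.32 = 0.68.
The capital stock: 0.32 × 12.77 = 4.0864 pp.
Total hours worked: 0.68 × (-1.39) = -0.9452 pp.
TFP growth = 3.61 − 3.1412 = 0.4688%.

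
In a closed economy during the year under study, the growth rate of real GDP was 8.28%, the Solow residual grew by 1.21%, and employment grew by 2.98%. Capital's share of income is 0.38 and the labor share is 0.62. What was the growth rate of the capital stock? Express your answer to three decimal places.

13.743%

Labor's share = 1 − 0.38 = 0.62.
gY = gA + 0.62×2.98 + 0.38×g.
0.38×g = 8.28 − 1.21 − 1.8476 = 5.2224.
g = 5.2224 / 0.38 = 13.74316%.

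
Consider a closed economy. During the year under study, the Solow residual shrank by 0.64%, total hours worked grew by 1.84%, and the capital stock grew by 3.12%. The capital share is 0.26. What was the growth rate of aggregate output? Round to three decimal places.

1.533%

Labor's share = 1 − 0.26 = 0.74.
The capital stock: 0.26 × 3.12 = 0.8112 pp.
Total hours worked: 0.74 × 1.84 = 1.3616 pp.
Output growth = -0.64 + 2.1728 = 1.5328%.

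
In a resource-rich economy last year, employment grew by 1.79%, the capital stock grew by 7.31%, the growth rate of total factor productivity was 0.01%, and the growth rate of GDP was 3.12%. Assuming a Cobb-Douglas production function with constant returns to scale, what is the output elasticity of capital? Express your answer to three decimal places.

gY = gA + α·gK + (1−α)·gL, so gY − gA − gL = α(gK − gL).
3.12 − 0.01 − 1.79 = α × (7.31 − 1.79).
1.32 = 5.52 α, so α = 0.23913.

α = 0.239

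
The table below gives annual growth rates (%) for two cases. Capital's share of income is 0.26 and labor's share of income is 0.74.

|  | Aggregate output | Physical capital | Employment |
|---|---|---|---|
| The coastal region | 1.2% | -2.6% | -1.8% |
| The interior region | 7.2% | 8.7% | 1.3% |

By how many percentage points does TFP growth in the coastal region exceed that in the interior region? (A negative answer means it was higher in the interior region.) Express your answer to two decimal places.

Labor's share = 1 − 0.26 = 0.74.
The coastal region: TFP = 1.2 + 0.676 + 1.332 = 3.208%.
The interior region: TFP = 7.2 − 2.262 − 0.962 = 3.976%.
Difference = 3.208 − (3.976) = -0.768 pp.

-0.77 percentage points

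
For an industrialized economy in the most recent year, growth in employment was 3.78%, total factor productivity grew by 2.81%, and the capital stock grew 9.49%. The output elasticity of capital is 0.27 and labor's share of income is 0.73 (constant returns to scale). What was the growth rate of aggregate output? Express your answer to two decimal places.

Aggregate output growth was 8.13%.

Labor's share = 1 − 0.27 = 0.73.
The capital stock: 0.27 × 9.49 = 2.5623 pp.
Employment: 0.73 × 3.78 = 2.7594 pp.
Output growth = 2.81 + 5.3217 = 8.1317%.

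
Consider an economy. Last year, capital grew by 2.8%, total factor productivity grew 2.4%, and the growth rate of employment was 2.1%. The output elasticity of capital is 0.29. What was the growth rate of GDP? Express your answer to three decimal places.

4.703%

Labor's share = 1 − 0.29 = 0.71.
Capital: 0.29 × 2.8 = 0.812 pp.
Employment: 0.71 × 2.1 = 1.491 pp.
Output growth = 2.4 + 2.303 = 4.703%.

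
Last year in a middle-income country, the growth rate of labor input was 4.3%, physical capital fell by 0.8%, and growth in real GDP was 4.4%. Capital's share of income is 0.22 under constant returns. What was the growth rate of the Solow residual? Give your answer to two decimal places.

Labor's share = 1 − 0.22 = 0.78.
Physical capital: 0.22 × (-0.8) = -0.176 pp.
Labor input: 0.78 × 4.3 = 3.354 pp.
TFP growth = 4.4 − 3.178 = 1.222%.

1.22%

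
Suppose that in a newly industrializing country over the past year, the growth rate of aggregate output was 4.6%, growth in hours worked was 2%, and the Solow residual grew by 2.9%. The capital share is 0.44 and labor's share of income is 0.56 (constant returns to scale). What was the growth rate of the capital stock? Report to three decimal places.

1.318%

Labor's share = 1 − 0.44 = 0.56.
gY = gA + 0.56×2 + 0.44×g.
0.44×g = 4.6 − 2.9 − 1.12 = 0.58.
g = 0.58 / 0.44 = 1.31818%.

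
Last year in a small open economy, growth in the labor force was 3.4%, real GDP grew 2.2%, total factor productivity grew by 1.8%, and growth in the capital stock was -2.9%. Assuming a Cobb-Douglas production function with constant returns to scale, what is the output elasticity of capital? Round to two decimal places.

0.48

gY = gA + α·gK + (1−α)·gL, so gY − gA − gL = α(gK − gL).
2.2 − 1.8 − 3.4 = α × (-2.9 − 3.4).
-3 = -6.3 α, so α = 0.4762.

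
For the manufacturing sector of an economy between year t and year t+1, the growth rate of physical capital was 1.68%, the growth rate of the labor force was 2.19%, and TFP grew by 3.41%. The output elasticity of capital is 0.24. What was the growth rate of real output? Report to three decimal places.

Labor's share = 1 − 0.24 = 0.76.
Physical capital: 0.24 × 1.68 = 0.4032 pp.
The labor force: 0.76 × 2.19 = 1.6644 pp.
Output growth = 3.41 + 2.0676 = 5.4776%.

5.478%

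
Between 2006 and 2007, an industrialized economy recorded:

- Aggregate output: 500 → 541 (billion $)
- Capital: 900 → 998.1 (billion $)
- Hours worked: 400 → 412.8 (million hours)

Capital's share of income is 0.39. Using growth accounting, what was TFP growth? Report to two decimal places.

2.00%

Aggregate output growth = (541 − 500) / 500 = 8.2%.
Capital growth = (998.1 − 900) / 900 = 10.9%.
Hours worked growth = (412.8 − 400) / 400 = 3.2%.
Labor's share = 1 − 0.39 = 0.61.
Capital: 0.39 × 10.9 = 4.251 pp.
Hours worked: 0.61 × 3.2 = 1.952 pp.
TFP growth = 8.2 − 6.203 = 1.997%.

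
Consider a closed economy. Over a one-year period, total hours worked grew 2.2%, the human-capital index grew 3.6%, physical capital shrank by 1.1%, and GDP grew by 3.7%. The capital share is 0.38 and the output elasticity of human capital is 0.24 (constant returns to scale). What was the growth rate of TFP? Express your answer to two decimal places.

Labor's share = 1 − 0.38 − 0.24 = 0.38.
Physical capital: 0.38 × (-1.1) = -0.418 pp.
The human-capital index: 0.24 × 3.6 = 0.864 pp.
Total hours worked: 0.38 × 2.2 = 0.836 pp.
TFP growth = 3.7 − 1.282 = 2.418%.

TFP grew 2.42%.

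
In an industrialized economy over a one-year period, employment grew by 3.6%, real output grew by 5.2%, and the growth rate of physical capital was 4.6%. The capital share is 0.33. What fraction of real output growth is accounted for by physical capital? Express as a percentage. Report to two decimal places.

Physical capital contributed 0.33 × 4.6 = 1.518 pp.
Share of growth = 1.518 / 5.2 × 100 = 29.1923%.

Physical capital accounted for 29.19% of growth.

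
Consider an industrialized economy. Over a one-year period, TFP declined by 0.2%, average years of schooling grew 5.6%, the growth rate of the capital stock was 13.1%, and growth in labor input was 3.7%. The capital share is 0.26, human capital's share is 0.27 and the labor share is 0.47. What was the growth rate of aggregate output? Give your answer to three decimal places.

6.457%

Labor's share = 1 − 0.26 − 0.27 = 0.47.
The capital stock: 0.26 × 13.1 = 3.406 pp.
Average years of schooling: 0.27 × 5.6 = 1.512 pp.
Labor input: 0.47 × 3.7 = 1.739 pp.
Output growth = -0.2 + 6.657 = 6.457%.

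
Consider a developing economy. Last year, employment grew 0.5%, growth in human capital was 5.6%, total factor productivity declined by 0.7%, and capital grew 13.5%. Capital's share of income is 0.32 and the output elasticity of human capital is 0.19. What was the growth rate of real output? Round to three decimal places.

Real output grew 4.929%.

Labor's share = 1 − 0.32 − 0.19 = 0.49.
Capital: 0.32 × 13.5 = 4.32 pp.
Human capital: 0.19 × 5.6 = 1.064 pp.
Employment: 0.49 × 0.5 = 0.245 pp.
Output growth = -0.7 + 5.629 = 4.929%.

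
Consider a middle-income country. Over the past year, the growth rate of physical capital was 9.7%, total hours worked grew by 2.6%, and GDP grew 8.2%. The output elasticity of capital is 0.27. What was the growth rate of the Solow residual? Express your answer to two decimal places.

Labor's share = 1 − 0.27 = 0.73.
Physical capital: 0.27 × 9.7 = 2.619 pp.
Total hours worked: 0.73 × 2.6 = 1.898 pp.
TFP growth = 8.2 − 4.517 = 3.683%.

The Solow residual grew 3.68%.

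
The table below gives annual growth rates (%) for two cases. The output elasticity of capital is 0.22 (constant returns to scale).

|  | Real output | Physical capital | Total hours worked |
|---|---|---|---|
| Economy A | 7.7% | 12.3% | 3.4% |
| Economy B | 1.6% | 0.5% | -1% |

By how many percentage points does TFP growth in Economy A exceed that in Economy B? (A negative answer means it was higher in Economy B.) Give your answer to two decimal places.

0.07 percentage points

Labor's share = 1 − 0.22 = 0.78.
Economy A: TFP = 7.7 − 2.706 − 2.652 = 2.342%.
Economy B: TFP = 1.6 − 0.11 + 0.78 = 2.27%.
Difference = 2.342 − (2.27) = 0.072 pp.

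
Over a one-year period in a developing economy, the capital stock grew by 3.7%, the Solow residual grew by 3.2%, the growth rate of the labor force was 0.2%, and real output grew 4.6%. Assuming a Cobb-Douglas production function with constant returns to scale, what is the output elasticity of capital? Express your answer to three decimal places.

gY = gA + α·gK + (1−α)·gL, so gY − gA − gL = α(gK − gL).
4.6 − 3.2 − 0.2 = α × (3.7 − 0.2).
1.2 = 3.5 α, so α = 0.34286.

0.343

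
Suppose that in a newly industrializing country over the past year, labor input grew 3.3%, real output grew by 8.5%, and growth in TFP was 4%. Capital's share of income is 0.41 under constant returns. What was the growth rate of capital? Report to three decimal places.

Capital grew 6.227%.

Labor's share = 1 − 0.41 = 0.59.
gY = gA + 0.59×3.3 + 0.41×g.
0.41×g = 8.5 − 4 − 1.947 = 2.553.
g = 2.553 / 0.41 = 6.22683%.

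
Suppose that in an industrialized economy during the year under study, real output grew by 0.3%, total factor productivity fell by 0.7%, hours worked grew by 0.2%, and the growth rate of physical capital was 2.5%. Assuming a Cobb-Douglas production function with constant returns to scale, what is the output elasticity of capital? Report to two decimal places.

gY = gA + α·gK + (1−α)·gL, so gY − gA − gL = α(gK − gL).
0.3 + 0.7 − 0.2 = α × (2.5 − 0.2).
0.8 = 2.3 α, so α = 0.3478.

0.35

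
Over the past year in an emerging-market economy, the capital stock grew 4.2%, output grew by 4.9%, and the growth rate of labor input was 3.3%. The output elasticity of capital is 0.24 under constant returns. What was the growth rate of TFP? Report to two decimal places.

Labor's share = 1 − 0.24 = 0.76.
The capital stock: 0.24 × 4.2 = 1.008 pp.
Labor input: 0.76 × 3.3 = 2.508 pp.
TFP growth = 4.9 − 3.516 = 1.384%.

1.38%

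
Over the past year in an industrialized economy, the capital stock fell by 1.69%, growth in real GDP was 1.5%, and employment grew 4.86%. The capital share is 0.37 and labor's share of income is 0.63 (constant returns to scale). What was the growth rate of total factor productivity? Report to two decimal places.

Labor's share = 1 − 0.37 = 0.63.
The capital stock: 0.37 × (-1.69) = -0.6253 pp.
Employment: 0.63 × 4.86 = 3.0618 pp.
TFP growth = 1.5 − 2.4365 = -0.9365%.

-0.94%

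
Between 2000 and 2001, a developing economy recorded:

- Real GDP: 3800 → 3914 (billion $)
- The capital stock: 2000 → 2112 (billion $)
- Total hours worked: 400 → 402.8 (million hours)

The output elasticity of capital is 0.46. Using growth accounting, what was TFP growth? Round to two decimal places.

0.05%

Real GDP growth = (3914 − 3800) / 3800 = 3%.
The capital stock growth = (2112 − 2000) / 2000 = 5.6%.
Total hours worked growth = (402.8 − 400) / 400 = 0.7%.
Labor's share = 1 − 0.46 = 0.54.
The capital stock: 0.46 × 5.6 = 2.576 pp.
Total hours worked: 0.54 × 0.7 = 0.378 pp.
TFP growth = 3 − 2.954 = 0.046%.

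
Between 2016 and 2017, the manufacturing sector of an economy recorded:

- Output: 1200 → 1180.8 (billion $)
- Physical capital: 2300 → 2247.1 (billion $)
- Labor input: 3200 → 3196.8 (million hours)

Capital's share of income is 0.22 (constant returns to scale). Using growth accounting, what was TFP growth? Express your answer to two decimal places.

Output growth = (1180.8 − 1200) / 1200 = -1.6%.
Physical capital growth = (2247.1 − 2300) / 2300 = -2.3%.
Labor input growth = (3196.8 − 3200) / 3200 = -0.1%.
Labor's share = 1 − 0.22 = 0.78.
Physical capital: 0.22 × (-2.3) = -0.506 pp.
Labor input: 0.78 × (-0.1) = -0.078 pp.
TFP growth = -1.6 + 0.584 = -1.016%.

-1.02%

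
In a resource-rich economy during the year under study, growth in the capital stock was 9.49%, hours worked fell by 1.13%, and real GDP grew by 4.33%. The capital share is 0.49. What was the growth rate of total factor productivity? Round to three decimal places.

0.256%

Labor's share = 1 − 0.49 = 0.51.
The capital stock: 0.49 × 9.49 = 4.6501 pp.
Hours worked: 0.51 × (-1.13) = -0.5763 pp.
TFP growth = 4.33 − 4.0738 = 0.2562%.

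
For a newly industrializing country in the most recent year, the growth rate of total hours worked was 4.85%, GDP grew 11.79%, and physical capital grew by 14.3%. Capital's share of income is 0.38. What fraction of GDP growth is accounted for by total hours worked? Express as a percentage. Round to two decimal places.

Labor's share = 1 − 0.38 = 0.62.
Total hours worked contributed 0.62 × 4.85 = 3.007 pp.
Share of growth = 3.007 / 11.79 × 100 = 25.5047%.

Total hours worked accounted for 25.50% of growth.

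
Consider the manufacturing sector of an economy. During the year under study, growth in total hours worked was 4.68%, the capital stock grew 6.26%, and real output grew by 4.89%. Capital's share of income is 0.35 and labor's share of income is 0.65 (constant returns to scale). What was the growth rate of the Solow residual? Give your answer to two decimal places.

-0.34%

Labor's share = 1 − 0.35 = 0.65.
The capital stock: 0.35 × 6.26 = 2.191 pp.
Total hours worked: 0.65 × 4.68 = 3.042 pp.
TFP growth = 4.89 − 5.233 = -0.343%.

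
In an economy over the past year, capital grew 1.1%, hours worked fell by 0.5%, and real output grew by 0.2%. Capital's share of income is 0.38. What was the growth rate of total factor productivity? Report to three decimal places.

Total factor productivity grew 0.092%.

Labor's share = 1 − 0.38 = 0.62.
Capital: 0.38 × 1.1 = 0.418 pp.
Hours worked: 0.62 × (-0.5) = -0.31 pp.
TFP growth = 0.2 − 0.108 = 0.092%.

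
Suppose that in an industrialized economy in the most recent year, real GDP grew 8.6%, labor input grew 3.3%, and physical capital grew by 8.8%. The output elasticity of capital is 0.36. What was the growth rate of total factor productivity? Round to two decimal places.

Total factor productivity grew 3.32%.

Labor's share = 1 − 0.36 = 0.64.
Physical capital: 0.36 × 8.8 = 3.168 pp.
Labor input: 0.64 × 3.3 = 2.112 pp.
TFP growth = 8.6 − 5.28 = 3.32%.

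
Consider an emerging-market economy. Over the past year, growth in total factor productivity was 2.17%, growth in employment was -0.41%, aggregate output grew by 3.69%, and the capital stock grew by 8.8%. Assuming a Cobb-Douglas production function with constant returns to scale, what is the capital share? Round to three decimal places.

gY = gA + α·gK + (1−α)·gL, so gY − gA − gL = α(gK − gL).
3.69 − 2.17 + 0.41 = α × (8.8 − (-0.41)).
1.93 = 9.21 α, so α = 0.20955.

The capital share is 0.210.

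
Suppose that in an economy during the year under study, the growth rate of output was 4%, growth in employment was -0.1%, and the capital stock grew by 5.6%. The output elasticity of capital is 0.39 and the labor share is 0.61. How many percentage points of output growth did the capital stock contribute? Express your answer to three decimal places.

Contribution = share × growth = 0.39 × 5.6 = 2.184 pp.

2.184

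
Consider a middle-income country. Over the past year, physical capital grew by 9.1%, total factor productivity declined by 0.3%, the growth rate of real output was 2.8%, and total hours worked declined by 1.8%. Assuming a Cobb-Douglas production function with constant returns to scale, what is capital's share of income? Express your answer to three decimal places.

Capital's share of income is 0.450.

gY = gA + α·gK + (1−α)·gL, so gY − gA − gL = α(gK − gL).
2.8 + 0.3 + 1.8 = α × (9.1 − (-1.8)).
4.9 = 10.9 α, so α = 0.44954.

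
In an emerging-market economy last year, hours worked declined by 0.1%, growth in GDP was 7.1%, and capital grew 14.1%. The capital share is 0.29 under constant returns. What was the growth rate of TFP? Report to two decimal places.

3.08%

Labor's share = 1 − 0.29 = 0.71.
Capital: 0.29 × 14.1 = 4.089 pp.
Hours worked: 0.71 × (-0.1) = -0.071 pp.
TFP growth = 7.1 − 4.018 = 3.082%.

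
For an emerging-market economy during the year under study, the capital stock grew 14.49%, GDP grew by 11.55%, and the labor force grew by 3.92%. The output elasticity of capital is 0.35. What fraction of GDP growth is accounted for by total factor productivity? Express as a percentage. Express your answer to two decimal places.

Labor's share = 1 − 0.35 = 0.65.
The capital stock: 0.35 × 14.49 = 5.0715 pp.
The labor force: 0.65 × 3.92 = 2.548 pp.
TFP growth = 11.55 − 7.6195 = 3.9305%.
TFP share of growth = 3.9305 / 11.55 × 100 = 34.0303%.

34.03%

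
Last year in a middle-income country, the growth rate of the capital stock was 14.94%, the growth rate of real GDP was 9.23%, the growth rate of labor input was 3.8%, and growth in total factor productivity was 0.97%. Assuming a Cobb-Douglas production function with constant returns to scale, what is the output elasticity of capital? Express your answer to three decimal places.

gY = gA + α·gK + (1−α)·gL, so gY − gA − gL = α(gK − gL).
9.23 − 0.97 − 3.8 = α × (14.94 − 3.8).
4.46 = 11.14 α, so α = 0.40036.

α = 0.400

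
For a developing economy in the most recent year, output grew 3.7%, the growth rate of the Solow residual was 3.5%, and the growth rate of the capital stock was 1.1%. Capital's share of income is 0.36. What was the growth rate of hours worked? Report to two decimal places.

Labor's share = 1 − 0.36 = 0.64.
gY = gA + 0.36×1.1 + 0.64×g.
0.64×g = 3.7 − 3.5 − 0.396 = -0.196.
g = -0.196 / 0.64 = -0.3063%.

-0.31%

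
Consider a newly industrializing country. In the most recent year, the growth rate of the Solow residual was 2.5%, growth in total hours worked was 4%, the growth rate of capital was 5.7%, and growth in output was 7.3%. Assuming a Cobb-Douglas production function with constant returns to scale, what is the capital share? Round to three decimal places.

gY = gA + α·gK + (1−α)·gL, so gY − gA − gL = α(gK − gL).
7.3 − 2.5 − 4 = α × (5.7 − 4).
0.8 = 1.7 α, so α = 0.47059.

The capital share is 0.471.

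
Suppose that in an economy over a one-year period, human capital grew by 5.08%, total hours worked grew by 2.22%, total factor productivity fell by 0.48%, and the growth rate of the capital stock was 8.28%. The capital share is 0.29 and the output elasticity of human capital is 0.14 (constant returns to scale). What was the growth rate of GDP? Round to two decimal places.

Labor's share = 1 − 0.29 − 0.14 = 0.57.
The capital stock: 0.29 × 8.28 = 2.4012 pp.
Human capital: 0.14 × 5.08 = 0.7112 pp.
Total hours worked: 0.57 × 2.22 = 1.2654 pp.
Output growth = -0.48 + 4.3778 = 3.8978%.

GDP grew 3.90%.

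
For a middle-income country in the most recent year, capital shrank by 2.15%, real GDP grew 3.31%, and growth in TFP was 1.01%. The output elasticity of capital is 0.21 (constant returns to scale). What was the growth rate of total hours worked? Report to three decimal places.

Labor's share = 1 − 0.21 = 0.79.
gY = gA + 0.21×(-2.15) + 0.79×g.
0.79×g = 3.31 − 1.01 + 0.4515 = 2.7515.
g = 2.7515 / 0.79 = 3.48291%.

Total hours worked growth was 3.483%.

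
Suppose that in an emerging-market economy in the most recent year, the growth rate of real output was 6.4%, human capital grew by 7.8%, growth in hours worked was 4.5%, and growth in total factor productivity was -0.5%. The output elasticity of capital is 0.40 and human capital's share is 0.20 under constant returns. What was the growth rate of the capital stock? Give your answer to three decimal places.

Labor's share = 1 − 0.4 − 0.2 = 0.4.
gY = gA + 0.2×7.8 + 0.4×4.5 + 0.4×g.
0.4×g = 6.4 + 0.5 − 3.36 = 3.54.
g = 3.54 / 0.4 = 8.85%.

The capital stock grew 8.850%.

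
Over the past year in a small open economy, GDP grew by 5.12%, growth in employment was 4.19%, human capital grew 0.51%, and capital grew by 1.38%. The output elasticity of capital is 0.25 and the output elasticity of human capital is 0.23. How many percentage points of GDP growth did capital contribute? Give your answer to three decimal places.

0.345

Contribution = share × growth = 0.25 × 1.38 = 0.345 pp.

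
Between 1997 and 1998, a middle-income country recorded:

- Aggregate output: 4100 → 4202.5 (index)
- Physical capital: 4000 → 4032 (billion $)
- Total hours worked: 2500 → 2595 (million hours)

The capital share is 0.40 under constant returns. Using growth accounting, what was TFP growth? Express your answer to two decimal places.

Aggregate output growth = (4202.5 − 4100) / 4100 = 2.5%.
Physical capital growth = (4032 − 4000) / 4000 = 0.8%.
Total hours worked growth = (2595 − 2500) / 2500 = 3.8%.
Labor's share = 1 − 0.4 = 0.6.
Physical capital: 0.4 × 0.8 = 0.32 pp.
Total hours worked: 0.6 × 3.8 = 2.28 pp.
TFP growth = 2.5 − 2.6 = -0.1%.

-0.10%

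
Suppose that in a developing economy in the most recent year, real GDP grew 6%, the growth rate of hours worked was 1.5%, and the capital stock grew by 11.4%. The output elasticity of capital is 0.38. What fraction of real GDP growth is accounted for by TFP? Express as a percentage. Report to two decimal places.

TFP accounted for 12.30% of growth.

Labor's share = 1 − 0.38 = 0.62.
The capital stock: 0.38 × 11.4 = 4.332 pp.
Hours worked: 0.62 × 1.5 = 0.93 pp.
TFP growth = 6 − 5.262 = 0.738%.
TFP share of growth = 0.738 / 6 × 100 = 12.3%.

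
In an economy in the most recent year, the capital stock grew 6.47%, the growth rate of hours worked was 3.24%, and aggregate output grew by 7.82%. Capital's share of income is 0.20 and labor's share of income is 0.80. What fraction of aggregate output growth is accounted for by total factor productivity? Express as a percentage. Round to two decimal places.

Total factor productivity accounted for 50.31% of growth.

Labor's share = 1 − 0.2 = 0.8.
The capital stock: 0.2 × 6.47 = 1.294 pp.
Hours worked: 0.8 × 3.24 = 2.592 pp.
TFP growth = 7.82 − 3.886 = 3.934%.
TFP share of growth = 3.934 / 7.82 × 100 = 50.3069%.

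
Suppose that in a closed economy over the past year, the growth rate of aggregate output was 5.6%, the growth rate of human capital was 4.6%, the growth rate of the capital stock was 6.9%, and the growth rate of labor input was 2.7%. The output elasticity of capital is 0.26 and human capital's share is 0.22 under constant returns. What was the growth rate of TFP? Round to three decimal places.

1.390%

Labor's share = 1 − 0.26 − 0.22 = 0.52.
The capital stock: 0.26 × 6.9 = 1.794 pp.
Human capital: 0.22 × 4.6 = 1.012 pp.
Labor input: 0.52 × 2.7 = 1.404 pp.
TFP growth = 5.6 − 4.21 = 1.39%.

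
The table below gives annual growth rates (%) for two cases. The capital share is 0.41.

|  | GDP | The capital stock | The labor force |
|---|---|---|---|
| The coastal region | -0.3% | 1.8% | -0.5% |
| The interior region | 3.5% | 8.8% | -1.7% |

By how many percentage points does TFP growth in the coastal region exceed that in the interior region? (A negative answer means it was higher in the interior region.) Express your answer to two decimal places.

-1.64 percentage points

Labor's share = 1 − 0.41 = 0.59.
The coastal region: TFP = -0.3 − 0.738 + 0.295 = -0.743%.
The interior region: TFP = 3.5 − 3.608 + 1.003 = 0.895%.
Difference = -0.743 − (0.895) = -1.638 pp.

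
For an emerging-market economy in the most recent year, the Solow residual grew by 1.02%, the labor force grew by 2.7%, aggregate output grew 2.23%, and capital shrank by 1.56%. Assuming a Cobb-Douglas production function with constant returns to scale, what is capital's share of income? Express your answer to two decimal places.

gY = gA + α·gK + (1−α)·gL, so gY − gA − gL = α(gK − gL).
2.23 − 1.02 − 2.7 = α × (-1.56 − 2.7).
-1.49 = -4.26 α, so α = 0.3498.

α = 0.35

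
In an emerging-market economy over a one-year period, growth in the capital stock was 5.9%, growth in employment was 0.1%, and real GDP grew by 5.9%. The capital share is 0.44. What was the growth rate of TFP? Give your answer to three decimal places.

Labor's share = 1 − 0.44 = 0.56.
The capital stock: 0.44 × 5.9 = 2.596 pp.
Employment: 0.56 × 0.1 = 0.056 pp.
TFP growth = 5.9 − 2.652 = 3.248%.

3.248%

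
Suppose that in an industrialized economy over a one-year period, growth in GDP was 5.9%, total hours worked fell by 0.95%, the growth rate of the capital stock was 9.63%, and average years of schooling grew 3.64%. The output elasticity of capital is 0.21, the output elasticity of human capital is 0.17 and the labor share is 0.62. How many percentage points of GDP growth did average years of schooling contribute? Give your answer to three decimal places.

Contribution = share × growth = 0.17 × 3.64 = 0.6188 pp.

0.619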